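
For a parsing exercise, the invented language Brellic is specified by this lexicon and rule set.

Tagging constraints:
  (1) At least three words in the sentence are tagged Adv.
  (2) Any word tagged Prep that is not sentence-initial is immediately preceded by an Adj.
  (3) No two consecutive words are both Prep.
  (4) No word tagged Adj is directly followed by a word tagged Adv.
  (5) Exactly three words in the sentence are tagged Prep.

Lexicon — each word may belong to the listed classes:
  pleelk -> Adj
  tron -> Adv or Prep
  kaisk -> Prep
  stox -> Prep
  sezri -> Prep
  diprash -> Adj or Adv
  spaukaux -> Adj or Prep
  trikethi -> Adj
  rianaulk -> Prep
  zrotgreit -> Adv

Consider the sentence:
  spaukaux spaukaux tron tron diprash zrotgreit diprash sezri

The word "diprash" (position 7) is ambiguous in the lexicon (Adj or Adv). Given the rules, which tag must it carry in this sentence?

Candidates per position — 1:spaukaux {Adj,Prep}; 2:spaukaux {Adj,Prep}; 3:tron {Adv,Prep}; 4:tron {Adv,Prep}; 5:diprash {Adj,Adv}; 6:zrotgreit {Adv}; 7:diprash {Adj,Adv}; 8:sezri {Prep}.
If word 4 were Prep, no tagging could satisfy rule 2; so word 4 is Adv.
If word 5 were Adj, no tagging could satisfy rule 4; so word 5 is Adv.
If word 7 were Adv, no tagging could satisfy rule 2; so word 7 is Adj.
The remaining ambiguous positions (1, 2, 3) are resolved jointly — only one combination satisfies every rule.
The unique satisfying tagging is: Prep Adj Prep Adv Adv Adv Adj Prep.
Checking: rule 1 holds; rule 2 holds; rule 3 holds; rule 4 holds; rule 5 holds.

Adj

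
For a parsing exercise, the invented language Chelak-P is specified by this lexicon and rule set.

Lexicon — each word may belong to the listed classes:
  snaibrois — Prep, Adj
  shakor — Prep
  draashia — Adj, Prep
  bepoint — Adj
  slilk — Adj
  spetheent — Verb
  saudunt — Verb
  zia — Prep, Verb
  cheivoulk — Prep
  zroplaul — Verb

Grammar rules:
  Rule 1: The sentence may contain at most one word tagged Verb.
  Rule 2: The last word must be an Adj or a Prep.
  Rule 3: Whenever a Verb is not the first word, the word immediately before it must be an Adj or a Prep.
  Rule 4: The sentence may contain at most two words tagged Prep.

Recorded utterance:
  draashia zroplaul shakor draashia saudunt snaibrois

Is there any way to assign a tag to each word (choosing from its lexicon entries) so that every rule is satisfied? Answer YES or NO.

NO

Candidates per position — 1:draashia {Adj,Prep}; 2:zroplaul {Verb}; 3:shakor {Prep}; 4:draashia {Adj,Prep}; 5:saudunt {Verb}; 6:snaibrois {Prep,Adj}.
Rule 1 cannot be satisfied by any choice of tags from the lexicon.
So there is no consistent tagging.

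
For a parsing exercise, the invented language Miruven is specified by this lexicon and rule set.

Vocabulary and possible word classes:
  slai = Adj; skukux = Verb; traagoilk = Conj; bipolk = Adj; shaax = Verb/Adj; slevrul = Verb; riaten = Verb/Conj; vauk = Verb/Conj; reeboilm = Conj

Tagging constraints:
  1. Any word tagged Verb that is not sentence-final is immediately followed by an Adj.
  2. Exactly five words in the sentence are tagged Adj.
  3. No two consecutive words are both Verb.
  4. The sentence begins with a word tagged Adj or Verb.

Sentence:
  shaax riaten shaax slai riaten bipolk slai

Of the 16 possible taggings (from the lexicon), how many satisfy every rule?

Candidates per position — 1:shaax {Verb,Adj}; 2:riaten {Verb,Conj}; 3:shaax {Verb,Adj}; 4:slai {Adj}; 5:riaten {Verb,Conj}; 6:bipolk {Adj}; 7:slai {Adj}.
There are 16 candidate sequences in total.
The sequences that satisfy every rule: Adj Verb Adj Adj Verb Adj Adj; Adj Verb Adj Adj Conj Adj Adj; Adj Conj Adj Adj Verb Adj Adj; Adj Conj Adj Adj Conj Adj Adj.
Count = 4.

4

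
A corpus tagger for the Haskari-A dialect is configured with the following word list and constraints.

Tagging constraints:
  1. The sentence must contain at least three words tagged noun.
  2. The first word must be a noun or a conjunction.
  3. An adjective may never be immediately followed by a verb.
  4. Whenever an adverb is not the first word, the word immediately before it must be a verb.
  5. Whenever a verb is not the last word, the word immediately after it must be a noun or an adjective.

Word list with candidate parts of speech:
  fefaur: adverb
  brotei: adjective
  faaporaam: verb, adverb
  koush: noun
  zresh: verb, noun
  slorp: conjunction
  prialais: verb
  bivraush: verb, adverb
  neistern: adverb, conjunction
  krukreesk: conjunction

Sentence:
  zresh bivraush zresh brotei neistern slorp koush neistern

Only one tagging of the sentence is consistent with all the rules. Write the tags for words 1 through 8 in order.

noun verb noun adjective conjunction conjunction noun conjunction

Candidates per position — 1:zresh {verb,noun}; 2:bivraush {verb,adverb}; 3:zresh {verb,noun}; 4:brotei {adjective}; 5:neistern {adverb,conjunction}; 6:slorp {conjunction}; 7:koush {noun}; 8:neistern {adverb,conjunction}.
Position 1: verb is ruled out by rule 1; that leaves noun.
Position 2: adverb is ruled out by rule 4; that leaves verb.
Position 3: verb is ruled out by rule 1; that leaves noun.
Position 5: adverb is ruled out by rule 4; that leaves conjunction.
Position 8: adverb is ruled out by rule 4; that leaves conjunction.
That leaves exactly one tagging: noun verb noun adjective conjunction conjunction noun conjunction.
Rule-by-rule: rule 1 ok; rule 2 ok; rule 3 ok; rule 4 ok; rule 5 ok.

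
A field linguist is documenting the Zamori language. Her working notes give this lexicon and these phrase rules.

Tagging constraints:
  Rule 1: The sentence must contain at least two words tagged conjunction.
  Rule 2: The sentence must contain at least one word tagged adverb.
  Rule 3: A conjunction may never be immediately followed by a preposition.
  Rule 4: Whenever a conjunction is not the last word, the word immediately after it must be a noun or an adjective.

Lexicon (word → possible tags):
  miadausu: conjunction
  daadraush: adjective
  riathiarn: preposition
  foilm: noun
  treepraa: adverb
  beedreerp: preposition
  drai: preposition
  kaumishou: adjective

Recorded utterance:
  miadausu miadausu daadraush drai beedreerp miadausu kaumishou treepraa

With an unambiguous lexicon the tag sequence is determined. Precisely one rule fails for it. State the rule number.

Fixed tagging: conjunction conjunction adjective preposition preposition conjunction adjective adverb.
Rule check: R1 holds, R2 holds, R3 holds, R4 violated.
Only rule 4 fails.

4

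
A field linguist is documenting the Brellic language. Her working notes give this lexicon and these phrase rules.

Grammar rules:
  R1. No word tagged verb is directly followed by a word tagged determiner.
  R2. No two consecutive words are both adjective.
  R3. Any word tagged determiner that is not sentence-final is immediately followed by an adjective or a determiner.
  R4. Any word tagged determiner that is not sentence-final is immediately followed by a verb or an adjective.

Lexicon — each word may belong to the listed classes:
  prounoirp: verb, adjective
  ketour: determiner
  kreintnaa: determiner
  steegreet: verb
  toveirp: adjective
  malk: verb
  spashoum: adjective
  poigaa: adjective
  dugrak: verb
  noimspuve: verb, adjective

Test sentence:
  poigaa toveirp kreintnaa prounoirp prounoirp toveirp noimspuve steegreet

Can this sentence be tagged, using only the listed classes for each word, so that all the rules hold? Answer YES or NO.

NO

Candidates per position — 1:poigaa {adjective}; 2:toveirp {adjective}; 3:kreintnaa {determiner}; 4:prounoirp {verb,adjective}; 5:prounoirp {verb,adjective}; 6:toveirp {adjective}; 7:noimspuve {verb,adjective}; 8:steegreet {verb}.
Rule 2 cannot be satisfied by any choice of tags from the lexicon.
So there is no consistent tagging.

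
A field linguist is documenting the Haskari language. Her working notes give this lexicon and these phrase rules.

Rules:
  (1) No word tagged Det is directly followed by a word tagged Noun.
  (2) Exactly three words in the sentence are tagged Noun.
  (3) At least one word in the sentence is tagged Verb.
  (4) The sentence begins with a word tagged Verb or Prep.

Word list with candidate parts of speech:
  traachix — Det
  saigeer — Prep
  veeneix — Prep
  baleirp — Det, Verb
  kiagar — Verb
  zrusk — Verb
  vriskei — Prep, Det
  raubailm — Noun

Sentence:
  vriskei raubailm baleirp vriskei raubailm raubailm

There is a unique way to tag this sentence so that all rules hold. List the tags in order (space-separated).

Prep Noun Verb Prep Noun Noun

Candidates per position — 1:vriskei {Prep,Det}; 2:raubailm {Noun}; 3:baleirp {Det,Verb}; 4:vriskei {Prep,Det}; 5:raubailm {Noun}; 6:raubailm {Noun}.
Word 1 cannot be Det — rule 1 would then fail for every completion. It is Prep.
Word 3 cannot be Det — rule 3 would then fail for every completion. It is Verb.
Word 4 cannot be Det — rule 1 would then fail for every completion. It is Prep.
That leaves exactly one tagging: Prep Noun Verb Prep Noun Noun.
Checking: rule 1 holds; rule 2 holds; rule 3 holds; rule 4 holds.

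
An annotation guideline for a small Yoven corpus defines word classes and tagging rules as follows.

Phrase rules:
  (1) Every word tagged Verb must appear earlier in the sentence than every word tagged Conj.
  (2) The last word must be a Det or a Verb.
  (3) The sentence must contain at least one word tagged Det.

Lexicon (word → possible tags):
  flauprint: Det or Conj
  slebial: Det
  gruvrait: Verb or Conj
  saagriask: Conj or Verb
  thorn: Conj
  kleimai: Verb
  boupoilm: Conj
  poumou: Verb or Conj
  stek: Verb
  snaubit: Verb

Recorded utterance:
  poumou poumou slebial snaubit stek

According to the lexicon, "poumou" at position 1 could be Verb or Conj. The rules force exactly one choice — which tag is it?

Candidates per position — 1:poumou {Verb,Conj}; 2:poumou {Verb,Conj}; 3:slebial {Det}; 4:snaubit {Verb}; 5:stek {Verb}.
Word 1 cannot be Conj — rule 1 would then fail for every completion. It is Verb.
Word 2 cannot be Conj — rule 1 would then fail for every completion. It is Verb.
That leaves exactly one tagging: Verb Verb Det Verb Verb.
Check: rule 1 satisfied; rule 2 satisfied; rule 3 satisfied.

Verb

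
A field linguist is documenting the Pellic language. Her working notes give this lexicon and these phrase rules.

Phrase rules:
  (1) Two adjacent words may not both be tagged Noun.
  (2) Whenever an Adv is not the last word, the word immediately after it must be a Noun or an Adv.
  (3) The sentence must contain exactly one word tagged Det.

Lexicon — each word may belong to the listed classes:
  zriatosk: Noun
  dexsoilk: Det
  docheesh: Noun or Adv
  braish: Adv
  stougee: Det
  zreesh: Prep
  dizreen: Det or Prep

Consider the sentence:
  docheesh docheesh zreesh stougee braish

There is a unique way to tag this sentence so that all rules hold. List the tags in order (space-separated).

Adv Noun Prep Det Adv

Candidates per position — 1:docheesh {Noun,Adv}; 2:docheesh {Noun,Adv}; 3:zreesh {Prep}; 4:stougee {Det}; 5:braish {Adv}.
If word 2 were Adv, no tagging could satisfy rule 2; so word 2 is Noun.
If word 1 were Noun, no tagging could satisfy rule 1; so word 1 is Adv.
The unique satisfying tagging is: Adv Noun Prep Det Adv.
Verifying each rule — rule 1 satisfied; rule 2 satisfied; rule 3 satisfied.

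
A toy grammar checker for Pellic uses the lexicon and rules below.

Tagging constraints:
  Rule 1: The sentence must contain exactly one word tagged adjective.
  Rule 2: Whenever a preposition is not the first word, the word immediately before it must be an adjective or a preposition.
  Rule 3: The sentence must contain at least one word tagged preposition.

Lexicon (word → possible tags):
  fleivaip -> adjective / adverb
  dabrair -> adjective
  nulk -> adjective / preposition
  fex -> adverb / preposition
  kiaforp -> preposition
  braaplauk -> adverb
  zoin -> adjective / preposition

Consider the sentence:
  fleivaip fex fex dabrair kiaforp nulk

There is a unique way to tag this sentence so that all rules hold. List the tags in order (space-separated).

Candidates per position — 1:fleivaip {adjective,adverb}; 2:fex {adverb,preposition}; 3:fex {adverb,preposition}; 4:dabrair {adjective}; 5:kiaforp {preposition}; 6:nulk {adjective,preposition}.
Position 1: adjective is ruled out by rule 1; that leaves adverb.
Position 2: preposition is ruled out by rule 2; that leaves adverb.
Position 3: preposition is ruled out by rule 2; that leaves adverb.
Position 6: adjective is ruled out by rule 1; that leaves preposition.
That leaves exactly one tagging: adverb adverb adverb adjective preposition preposition.
Rule-by-rule: rule 1 ok; rule 2 ok; rule 3 ok.

adverb adverb adverb adjective preposition preposition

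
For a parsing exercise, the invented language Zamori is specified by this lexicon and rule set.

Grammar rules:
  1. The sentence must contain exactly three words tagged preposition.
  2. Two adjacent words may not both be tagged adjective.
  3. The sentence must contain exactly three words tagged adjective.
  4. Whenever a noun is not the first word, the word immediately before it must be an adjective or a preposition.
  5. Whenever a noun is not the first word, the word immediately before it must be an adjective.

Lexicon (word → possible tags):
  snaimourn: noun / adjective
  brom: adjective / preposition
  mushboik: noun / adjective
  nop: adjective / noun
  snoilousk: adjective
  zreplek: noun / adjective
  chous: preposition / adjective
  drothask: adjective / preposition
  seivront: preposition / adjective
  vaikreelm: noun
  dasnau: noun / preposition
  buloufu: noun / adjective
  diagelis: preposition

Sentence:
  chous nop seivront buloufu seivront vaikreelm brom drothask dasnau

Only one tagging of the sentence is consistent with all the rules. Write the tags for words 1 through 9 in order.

Candidates per position — 1:chous {preposition,adjective}; 2:nop {adjective,noun}; 3:seivront {preposition,adjective}; 4:buloufu {noun,adjective}; 5:seivront {preposition,adjective}; 6:vaikreelm {noun}; 7:brom {adjective,preposition}; 8:drothask {adjective,preposition}; 9:dasnau {noun,preposition}.
Position 5: preposition is ruled out by rule 5; that leaves adjective.
Position 4: adjective is ruled out by rule 2; that leaves noun.
Position 3: preposition is ruled out by rule 5; that leaves adjective.
Position 2: adjective is ruled out by rule 2; that leaves noun.
Position 1: preposition is ruled out by rule 5; that leaves adjective.
Position 7: adjective is ruled out by rule 1; that leaves preposition.
Position 8: adjective is ruled out by rule 1; that leaves preposition.
Position 9: noun is ruled out by rule 1; that leaves preposition.
So the tagging must be: adjective noun adjective noun adjective noun preposition preposition preposition.
Rule-by-rule: rule 1 ok; rule 2 ok; rule 3 ok; rule 4 ok; rule 5 ok.

adjective noun adjective noun adjective noun preposition preposition preposition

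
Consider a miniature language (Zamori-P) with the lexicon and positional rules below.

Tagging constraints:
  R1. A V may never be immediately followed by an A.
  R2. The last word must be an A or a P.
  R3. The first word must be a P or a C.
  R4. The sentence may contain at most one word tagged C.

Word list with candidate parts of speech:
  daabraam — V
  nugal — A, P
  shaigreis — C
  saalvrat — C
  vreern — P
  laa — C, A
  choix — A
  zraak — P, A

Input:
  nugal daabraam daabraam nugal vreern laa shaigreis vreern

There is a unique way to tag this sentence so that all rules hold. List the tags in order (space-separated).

Candidates per position — 1:nugal {A,P}; 2:daabraam {V}; 3:daabraam {V}; 4:nugal {A,P}; 5:vreern {P}; 6:laa {C,A}; 7:shaigreis {C}; 8:vreern {P}.
If word 1 were A, no tagging could satisfy rule 3; so word 1 is P.
If word 4 were A, no tagging could satisfy rule 1; so word 4 is P.
If word 6 were C, no tagging could satisfy rule 4; so word 6 is A.
The only consistent sequence is: P V V P P A C P.
Check: rule 1 ✓; rule 2 ✓; rule 3 ✓; rule 4 ✓.

P V V P P A C P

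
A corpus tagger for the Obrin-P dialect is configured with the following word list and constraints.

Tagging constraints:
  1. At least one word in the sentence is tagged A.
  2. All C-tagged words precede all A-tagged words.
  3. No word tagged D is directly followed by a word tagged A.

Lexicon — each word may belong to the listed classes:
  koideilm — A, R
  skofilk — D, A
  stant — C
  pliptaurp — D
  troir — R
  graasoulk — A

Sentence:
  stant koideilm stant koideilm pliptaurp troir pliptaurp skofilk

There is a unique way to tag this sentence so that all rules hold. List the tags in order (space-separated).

Candidates per position — 1:stant {C}; 2:koideilm {A,R}; 3:stant {C}; 4:koideilm {A,R}; 5:pliptaurp {D}; 6:troir {R}; 7:pliptaurp {D}; 8:skofilk {D,A}.
At position 2, choosing A makes rule 2 impossible to satisfy; hence R.
At position 8, choosing A makes rule 3 impossible to satisfy; hence D.
At position 4, choosing R makes rule 1 impossible to satisfy; hence A.
The only consistent sequence is: C R C A D R D D.
Verifying each rule — rule 1 ✓; rule 2 ✓; rule 3 ✓.

C R C A D R D D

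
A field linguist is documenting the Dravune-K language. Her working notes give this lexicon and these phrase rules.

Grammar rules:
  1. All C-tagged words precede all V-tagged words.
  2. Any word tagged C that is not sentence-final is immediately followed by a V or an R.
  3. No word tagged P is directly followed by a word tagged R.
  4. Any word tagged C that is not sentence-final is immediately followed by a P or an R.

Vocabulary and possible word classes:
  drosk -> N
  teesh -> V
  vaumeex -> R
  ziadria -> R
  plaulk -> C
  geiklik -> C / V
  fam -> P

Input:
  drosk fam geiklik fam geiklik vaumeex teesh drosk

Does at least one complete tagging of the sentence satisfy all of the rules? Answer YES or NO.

Candidates per position — 1:drosk {N}; 2:fam {P}; 3:geiklik {C,V}; 4:fam {P}; 5:geiklik {C,V}; 6:vaumeex {R}; 7:teesh {V}; 8:drosk {N}.
One satisfying assignment: N P V P V R V N.
Rule-by-rule: rule 1 ✓; rule 2 ✓; rule 3 ✓; rule 4 ✓.

YES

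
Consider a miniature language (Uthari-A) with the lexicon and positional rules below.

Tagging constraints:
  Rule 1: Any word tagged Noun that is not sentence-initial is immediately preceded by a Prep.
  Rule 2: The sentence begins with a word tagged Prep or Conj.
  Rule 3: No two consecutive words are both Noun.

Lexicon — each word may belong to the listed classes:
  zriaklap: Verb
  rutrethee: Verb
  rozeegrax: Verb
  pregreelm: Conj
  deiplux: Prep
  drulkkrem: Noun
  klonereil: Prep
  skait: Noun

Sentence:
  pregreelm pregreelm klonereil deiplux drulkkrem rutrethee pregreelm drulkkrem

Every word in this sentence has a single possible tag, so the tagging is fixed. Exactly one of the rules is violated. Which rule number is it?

Fixed tagging: Conj Conj Prep Prep Noun Verb Conj Noun.
Checking each rule: R1 fail, R2 pass, R3 pass.
Only rule 1 fails.

1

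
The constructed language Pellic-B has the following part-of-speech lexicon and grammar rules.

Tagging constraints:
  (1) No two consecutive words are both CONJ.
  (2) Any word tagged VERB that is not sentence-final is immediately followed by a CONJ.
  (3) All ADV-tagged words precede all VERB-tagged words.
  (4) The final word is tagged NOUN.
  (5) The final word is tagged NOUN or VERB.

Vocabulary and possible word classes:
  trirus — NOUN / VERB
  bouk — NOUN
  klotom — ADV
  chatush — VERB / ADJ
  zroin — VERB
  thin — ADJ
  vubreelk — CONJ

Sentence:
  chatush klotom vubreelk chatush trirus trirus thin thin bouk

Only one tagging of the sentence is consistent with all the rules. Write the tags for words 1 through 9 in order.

Candidates per position — 1:chatush {VERB,ADJ}; 2:klotom {ADV}; 3:vubreelk {CONJ}; 4:chatush {VERB,ADJ}; 5:trirus {NOUN,VERB}; 6:trirus {NOUN,VERB}; 7:thin {ADJ}; 8:thin {ADJ}; 9:bouk {NOUN}.
At position 1, choosing VERB makes rule 2 impossible to satisfy; hence ADJ.
At position 4, choosing VERB makes rule 2 impossible to satisfy; hence ADJ.
At position 5, choosing VERB makes rule 2 impossible to satisfy; hence NOUN.
At position 6, choosing VERB makes rule 2 impossible to satisfy; hence NOUN.
So the tagging must be: ADJ ADV CONJ ADJ NOUN NOUN ADJ ADJ NOUN.
Verifying each rule — rule 1 ok; rule 2 ok; rule 3 ok; rule 4 ok; rule 5 ok.

ADJ ADV CONJ ADJ NOUN NOUN ADJ ADJ NOUN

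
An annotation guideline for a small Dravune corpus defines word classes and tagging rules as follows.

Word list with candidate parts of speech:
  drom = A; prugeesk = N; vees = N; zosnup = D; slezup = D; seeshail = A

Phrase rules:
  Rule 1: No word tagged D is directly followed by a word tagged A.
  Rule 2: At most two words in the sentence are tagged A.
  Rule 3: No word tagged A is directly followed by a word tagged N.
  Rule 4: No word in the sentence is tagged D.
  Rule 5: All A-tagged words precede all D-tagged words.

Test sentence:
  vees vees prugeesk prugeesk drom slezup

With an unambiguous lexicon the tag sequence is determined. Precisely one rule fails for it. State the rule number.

Fixed tagging: N N N N A D.
Checking each rule: R1 pass, R2 pass, R3 pass, R4 fail, R5 pass.
Only rule 4 fails.

4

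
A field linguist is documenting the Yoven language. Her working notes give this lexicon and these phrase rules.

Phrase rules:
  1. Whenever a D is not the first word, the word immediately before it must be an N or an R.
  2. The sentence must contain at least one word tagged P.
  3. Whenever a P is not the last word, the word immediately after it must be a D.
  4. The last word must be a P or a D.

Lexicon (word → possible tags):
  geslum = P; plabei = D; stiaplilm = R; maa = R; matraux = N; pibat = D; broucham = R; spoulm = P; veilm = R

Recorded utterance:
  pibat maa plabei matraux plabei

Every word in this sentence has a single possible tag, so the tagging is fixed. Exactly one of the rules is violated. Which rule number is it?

Fixed tagging: D R D N D.
Rule check: R1 pass, R2 fail, R3 pass, R4 pass.
Only rule 2 fails.

2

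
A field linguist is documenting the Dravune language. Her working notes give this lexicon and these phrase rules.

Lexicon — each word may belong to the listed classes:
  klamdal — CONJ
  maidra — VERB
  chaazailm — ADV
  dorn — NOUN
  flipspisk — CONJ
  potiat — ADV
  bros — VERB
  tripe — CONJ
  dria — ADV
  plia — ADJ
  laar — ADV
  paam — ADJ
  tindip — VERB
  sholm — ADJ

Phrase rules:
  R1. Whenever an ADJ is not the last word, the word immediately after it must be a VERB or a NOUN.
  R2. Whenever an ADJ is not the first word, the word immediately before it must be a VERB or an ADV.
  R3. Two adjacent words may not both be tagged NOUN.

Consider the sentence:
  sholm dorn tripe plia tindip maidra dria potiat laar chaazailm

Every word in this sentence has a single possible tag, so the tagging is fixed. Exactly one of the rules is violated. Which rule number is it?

Fixed tagging: ADJ NOUN CONJ ADJ VERB VERB ADV ADV ADV ADV.
Applying the rules: R1 pass, R2 fail, R3 pass.
Only rule 2 fails.

2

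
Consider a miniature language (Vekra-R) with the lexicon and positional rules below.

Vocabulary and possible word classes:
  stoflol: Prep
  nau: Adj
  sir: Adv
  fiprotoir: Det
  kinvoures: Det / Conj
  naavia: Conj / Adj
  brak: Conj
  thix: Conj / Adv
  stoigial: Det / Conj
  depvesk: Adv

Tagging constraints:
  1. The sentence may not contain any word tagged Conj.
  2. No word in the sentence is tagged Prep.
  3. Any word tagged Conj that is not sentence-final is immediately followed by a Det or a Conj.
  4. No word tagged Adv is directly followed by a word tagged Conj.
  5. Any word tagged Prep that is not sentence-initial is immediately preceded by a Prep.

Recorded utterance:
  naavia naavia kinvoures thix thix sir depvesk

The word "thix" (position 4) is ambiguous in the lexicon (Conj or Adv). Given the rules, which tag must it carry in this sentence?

Adv

Candidates per position — 1:naavia {Conj,Adj}; 2:naavia {Conj,Adj}; 3:kinvoures {Det,Conj}; 4:thix {Conj,Adv}; 5:thix {Conj,Adv}; 6:sir {Adv}; 7:depvesk {Adv}.
If word 1 were Conj, no tagging could satisfy rule 1; so word 1 is Adj.
If word 2 were Conj, no tagging could satisfy rule 1; so word 2 is Adj.
If word 3 were Conj, no tagging could satisfy rule 1; so word 3 is Det.
If word 4 were Conj, no tagging could satisfy rule 1; so word 4 is Adv.
If word 5 were Conj, no tagging could satisfy rule 1; so word 5 is Adv.
So the tagging must be: Adj Adj Det Adv Adv Adv Adv.
Checking: rule 1 holds; rule 2 holds; rule 3 holds; rule 4 holds; rule 5 holds.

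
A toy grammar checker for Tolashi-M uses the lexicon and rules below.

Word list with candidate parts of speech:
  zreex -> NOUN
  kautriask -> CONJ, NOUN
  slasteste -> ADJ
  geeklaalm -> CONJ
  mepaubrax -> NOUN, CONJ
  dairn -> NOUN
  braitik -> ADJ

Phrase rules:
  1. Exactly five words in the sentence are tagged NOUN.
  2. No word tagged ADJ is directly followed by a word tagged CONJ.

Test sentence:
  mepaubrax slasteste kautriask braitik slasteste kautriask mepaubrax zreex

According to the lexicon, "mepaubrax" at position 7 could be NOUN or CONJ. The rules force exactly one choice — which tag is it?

NOUN

Candidates per position — 1:mepaubrax {NOUN,CONJ}; 2:slasteste {ADJ}; 3:kautriask {CONJ,NOUN}; 4:braitik {ADJ}; 5:slasteste {ADJ}; 6:kautriask {CONJ,NOUN}; 7:mepaubrax {NOUN,CONJ}; 8:zreex {NOUN}.
Position 1: tagging it CONJ would leave rule 1 unsatisfiable, so it must be NOUN.
Position 3: tagging it CONJ would leave rule 1 unsatisfiable, so it must be NOUN.
Position 6: tagging it CONJ would leave rule 1 unsatisfiable, so it must be NOUN.
Position 7: tagging it CONJ would leave rule 1 unsatisfiable, so it must be NOUN.
That leaves exactly one tagging: NOUN ADJ NOUN ADJ ADJ NOUN NOUN NOUN.
Check: rule 1 ok; rule 2 ok.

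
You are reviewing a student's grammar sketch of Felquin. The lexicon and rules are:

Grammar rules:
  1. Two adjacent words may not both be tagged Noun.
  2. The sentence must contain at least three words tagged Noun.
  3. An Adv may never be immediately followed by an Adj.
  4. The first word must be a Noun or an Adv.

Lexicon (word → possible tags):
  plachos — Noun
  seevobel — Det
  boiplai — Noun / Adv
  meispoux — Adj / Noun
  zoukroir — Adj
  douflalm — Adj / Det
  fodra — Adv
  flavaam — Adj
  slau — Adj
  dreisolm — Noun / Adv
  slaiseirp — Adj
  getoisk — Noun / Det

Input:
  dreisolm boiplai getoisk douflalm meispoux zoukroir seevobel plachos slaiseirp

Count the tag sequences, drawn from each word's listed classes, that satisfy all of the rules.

10

Candidates per position — 1:dreisolm {Noun,Adv}; 2:boiplai {Noun,Adv}; 3:getoisk {Noun,Det}; 4:douflalm {Adj,Det}; 5:meispoux {Adj,Noun}; 6:zoukroir {Adj}; 7:seevobel {Det}; 8:plachos {Noun}; 9:slaiseirp {Adj}.
There are 32 candidate sequences in total.
Checking each against the rules leaves 10 sequences.
Count = 10.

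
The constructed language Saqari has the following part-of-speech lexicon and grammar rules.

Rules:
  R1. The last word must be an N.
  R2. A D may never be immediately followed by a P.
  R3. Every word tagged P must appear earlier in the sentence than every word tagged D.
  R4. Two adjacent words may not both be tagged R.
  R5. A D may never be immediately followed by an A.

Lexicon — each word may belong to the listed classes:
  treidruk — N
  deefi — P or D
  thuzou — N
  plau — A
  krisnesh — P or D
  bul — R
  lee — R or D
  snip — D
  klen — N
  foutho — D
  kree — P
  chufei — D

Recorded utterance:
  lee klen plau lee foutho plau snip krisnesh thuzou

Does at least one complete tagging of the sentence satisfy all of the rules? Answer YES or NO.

Candidates per position — 1:lee {R,D}; 2:klen {N}; 3:plau {A}; 4:lee {R,D}; 5:foutho {D}; 6:plau {A}; 7:snip {D}; 8:krisnesh {P,D}; 9:thuzou {N}.
Rule 5 cannot be satisfied by any choice of tags from the lexicon.
So there is no consistent tagging.

NO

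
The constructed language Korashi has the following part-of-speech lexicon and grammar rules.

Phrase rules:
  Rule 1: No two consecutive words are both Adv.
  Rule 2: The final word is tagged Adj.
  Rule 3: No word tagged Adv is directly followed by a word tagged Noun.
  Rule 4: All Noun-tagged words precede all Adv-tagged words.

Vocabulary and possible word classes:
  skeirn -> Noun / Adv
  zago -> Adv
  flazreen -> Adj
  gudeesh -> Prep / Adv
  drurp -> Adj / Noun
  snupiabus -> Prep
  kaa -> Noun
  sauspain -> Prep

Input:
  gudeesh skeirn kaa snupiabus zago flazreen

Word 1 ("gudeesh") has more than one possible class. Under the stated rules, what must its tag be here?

Candidates per position — 1:gudeesh {Prep,Adv}; 2:skeirn {Noun,Adv}; 3:kaa {Noun}; 4:snupiabus {Prep}; 5:zago {Adv}; 6:flazreen {Adj}.
Word 1 cannot be Adv — rule 3 would then fail for every completion. It is Prep.
Word 2 cannot be Adv — rule 3 would then fail for every completion. It is Noun.
The only consistent sequence is: Prep Noun Noun Prep Adv Adj.
Checking: rule 1 satisfied; rule 2 satisfied; rule 3 satisfied; rule 4 satisfied.

Prep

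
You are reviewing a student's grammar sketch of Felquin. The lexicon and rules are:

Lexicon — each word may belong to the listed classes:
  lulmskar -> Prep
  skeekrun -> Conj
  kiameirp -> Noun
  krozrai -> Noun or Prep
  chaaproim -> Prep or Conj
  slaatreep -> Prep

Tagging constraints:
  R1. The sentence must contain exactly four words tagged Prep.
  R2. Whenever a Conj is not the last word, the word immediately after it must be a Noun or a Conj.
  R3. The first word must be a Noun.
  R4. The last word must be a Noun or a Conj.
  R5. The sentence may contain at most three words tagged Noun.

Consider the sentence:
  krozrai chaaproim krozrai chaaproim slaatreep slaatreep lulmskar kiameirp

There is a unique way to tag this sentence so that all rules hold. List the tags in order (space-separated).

Noun Conj Noun Prep Prep Prep Prep Noun

Candidates per position — 1:krozrai {Noun,Prep}; 2:chaaproim {Prep,Conj}; 3:krozrai {Noun,Prep}; 4:chaaproim {Prep,Conj}; 5:slaatreep {Prep}; 6:slaatreep {Prep}; 7:lulmskar {Prep}; 8:kiameirp {Noun}.
Word 1 cannot be Prep — rule 3 would then fail for every completion. It is Noun.
Word 4 cannot be Conj — rule 2 would then fail for every completion. It is Prep.
Word 2 cannot be Prep — rule 1 would then fail for every completion. It is Conj.
Word 3 cannot be Prep — rule 1 would then fail for every completion. It is Noun.
The unique satisfying tagging is: Noun Conj Noun Prep Prep Prep Prep Noun.
Verifying each rule — rule 1 ✓; rule 2 ✓; rule 3 ✓; rule 4 ✓; rule 5 ✓.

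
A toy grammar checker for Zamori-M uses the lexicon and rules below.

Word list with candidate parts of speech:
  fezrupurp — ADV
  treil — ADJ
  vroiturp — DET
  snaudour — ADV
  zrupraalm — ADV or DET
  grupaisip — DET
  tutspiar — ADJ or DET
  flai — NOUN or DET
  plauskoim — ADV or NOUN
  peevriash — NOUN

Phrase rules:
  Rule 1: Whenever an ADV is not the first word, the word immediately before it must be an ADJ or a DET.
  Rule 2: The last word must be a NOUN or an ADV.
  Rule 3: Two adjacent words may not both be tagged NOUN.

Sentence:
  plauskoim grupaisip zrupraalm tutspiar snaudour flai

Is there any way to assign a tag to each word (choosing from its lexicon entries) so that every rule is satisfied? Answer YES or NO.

YES

Candidates per position — 1:plauskoim {ADV,NOUN}; 2:grupaisip {DET}; 3:zrupraalm {ADV,DET}; 4:tutspiar {ADJ,DET}; 5:snaudour {ADV}; 6:flai {NOUN,DET}.
One satisfying assignment: ADV DET DET DET ADV NOUN.
Check: rule 1 ok; rule 2 ok; rule 3 ok.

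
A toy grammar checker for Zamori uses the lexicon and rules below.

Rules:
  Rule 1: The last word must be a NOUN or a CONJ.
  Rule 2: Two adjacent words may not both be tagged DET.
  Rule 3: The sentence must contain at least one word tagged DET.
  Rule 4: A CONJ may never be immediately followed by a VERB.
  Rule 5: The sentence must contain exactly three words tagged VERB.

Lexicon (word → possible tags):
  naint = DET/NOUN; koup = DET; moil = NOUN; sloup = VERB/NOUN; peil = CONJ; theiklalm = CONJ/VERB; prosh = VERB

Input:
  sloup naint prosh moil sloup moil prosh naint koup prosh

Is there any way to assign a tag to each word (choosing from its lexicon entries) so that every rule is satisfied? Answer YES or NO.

Candidates per position — 1:sloup {VERB,NOUN}; 2:naint {DET,NOUN}; 3:prosh {VERB}; 4:moil {NOUN}; 5:sloup {VERB,NOUN}; 6:moil {NOUN}; 7:prosh {VERB}; 8:naint {DET,NOUN}; 9:koup {DET}; 10:prosh {VERB}.
Rule 1 cannot be satisfied by any choice of tags from the lexicon.
So there is no consistent tagging.

NO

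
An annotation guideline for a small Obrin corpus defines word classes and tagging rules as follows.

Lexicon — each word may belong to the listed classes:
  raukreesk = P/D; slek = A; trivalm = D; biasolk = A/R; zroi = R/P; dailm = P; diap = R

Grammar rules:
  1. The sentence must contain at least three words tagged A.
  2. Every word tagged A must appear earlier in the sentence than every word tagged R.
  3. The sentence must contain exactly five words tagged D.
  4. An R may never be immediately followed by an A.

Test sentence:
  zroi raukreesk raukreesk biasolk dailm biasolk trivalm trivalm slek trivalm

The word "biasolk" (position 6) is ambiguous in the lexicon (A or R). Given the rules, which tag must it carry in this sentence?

A

Candidates per position — 1:zroi {R,P}; 2:raukreesk {P,D}; 3:raukreesk {P,D}; 4:biasolk {A,R}; 5:dailm {P}; 6:biasolk {A,R}; 7:trivalm {D}; 8:trivalm {D}; 9:slek {A}; 10:trivalm {D}.
At position 1, choosing R makes rule 2 impossible to satisfy; hence P.
At position 2, choosing P makes rule 3 impossible to satisfy; hence D.
At position 3, choosing P makes rule 3 impossible to satisfy; hence D.
At position 4, choosing R makes rule 1 impossible to satisfy; hence A.
At position 6, choosing R makes rule 1 impossible to satisfy; hence A.
That leaves exactly one tagging: P D D A P A D D A D.
Checking: rule 1 ✓; rule 2 ✓; rule 3 ✓; rule 4 ✓.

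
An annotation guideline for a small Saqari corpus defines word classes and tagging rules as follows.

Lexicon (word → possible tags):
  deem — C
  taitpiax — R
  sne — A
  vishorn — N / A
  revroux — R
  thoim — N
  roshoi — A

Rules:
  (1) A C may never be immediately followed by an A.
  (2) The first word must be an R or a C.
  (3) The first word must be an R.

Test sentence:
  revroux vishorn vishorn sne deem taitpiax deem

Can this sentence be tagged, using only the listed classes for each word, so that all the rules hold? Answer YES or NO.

YES

Candidates per position — 1:revroux {R}; 2:vishorn {N,A}; 3:vishorn {N,A}; 4:sne {A}; 5:deem {C}; 6:taitpiax {R}; 7:deem {C}.
One satisfying assignment: R A N A C R C.
Verifying each rule — rule 1 holds; rule 2 holds; rule 3 holds.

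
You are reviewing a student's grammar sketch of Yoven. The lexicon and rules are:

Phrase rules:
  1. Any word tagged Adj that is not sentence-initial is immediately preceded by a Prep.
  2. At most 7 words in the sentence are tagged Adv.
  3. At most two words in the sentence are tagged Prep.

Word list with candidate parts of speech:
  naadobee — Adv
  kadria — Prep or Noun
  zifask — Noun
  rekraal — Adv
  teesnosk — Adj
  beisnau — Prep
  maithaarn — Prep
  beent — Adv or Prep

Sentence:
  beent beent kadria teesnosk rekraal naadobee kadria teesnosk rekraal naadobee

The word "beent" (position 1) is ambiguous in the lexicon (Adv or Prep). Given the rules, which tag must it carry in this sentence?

Adv

Candidates per position — 1:beent {Adv,Prep}; 2:beent {Adv,Prep}; 3:kadria {Prep,Noun}; 4:teesnosk {Adj}; 5:rekraal {Adv}; 6:naadobee {Adv}; 7:kadria {Prep,Noun}; 8:teesnosk {Adj}; 9:rekraal {Adv}; 10:naadobee {Adv}.
Position 3: Noun is ruled out by rule 1; that leaves Prep.
Position 7: Noun is ruled out by rule 1; that leaves Prep.
Position 1: Prep is ruled out by rule 3; that leaves Adv.
Position 2: Prep is ruled out by rule 3; that leaves Adv.
So the tagging must be: Adv Adv Prep Adj Adv Adv Prep Adj Adv Adv.
Rule-by-rule: rule 1 holds; rule 2 holds; rule 3 holds.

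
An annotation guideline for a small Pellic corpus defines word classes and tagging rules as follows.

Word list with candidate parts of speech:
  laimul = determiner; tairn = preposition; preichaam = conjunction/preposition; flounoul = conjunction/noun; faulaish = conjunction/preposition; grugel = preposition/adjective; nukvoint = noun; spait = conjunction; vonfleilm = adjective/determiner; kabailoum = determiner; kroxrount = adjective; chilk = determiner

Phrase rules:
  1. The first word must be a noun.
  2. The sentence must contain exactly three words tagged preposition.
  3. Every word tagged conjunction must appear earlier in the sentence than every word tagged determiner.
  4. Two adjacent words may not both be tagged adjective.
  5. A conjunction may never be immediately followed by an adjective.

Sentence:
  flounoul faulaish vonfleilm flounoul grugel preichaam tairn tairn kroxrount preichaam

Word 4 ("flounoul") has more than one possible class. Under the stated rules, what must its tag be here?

noun

Candidates per position — 1:flounoul {conjunction,noun}; 2:faulaish {conjunction,preposition}; 3:vonfleilm {adjective,determiner}; 4:flounoul {conjunction,noun}; 5:grugel {preposition,adjective}; 6:preichaam {conjunction,preposition}; 7:tairn {preposition}; 8:tairn {preposition}; 9:kroxrount {adjective}; 10:preichaam {conjunction,preposition}.
At position 1, choosing conjunction makes rule 1 impossible to satisfy; hence noun.
Position 4: the remaining choice is settled jointly with positions 2, 3, 5, 6, 10 — only noun at position 4 is part of a tagging that satisfies every rule.
So the tagging must be: noun preposition adjective noun adjective conjunction preposition preposition adjective conjunction.
Verifying each rule — rule 1 ✓; rule 2 ✓; rule 3 ✓; rule 4 ✓; rule 5 ✓.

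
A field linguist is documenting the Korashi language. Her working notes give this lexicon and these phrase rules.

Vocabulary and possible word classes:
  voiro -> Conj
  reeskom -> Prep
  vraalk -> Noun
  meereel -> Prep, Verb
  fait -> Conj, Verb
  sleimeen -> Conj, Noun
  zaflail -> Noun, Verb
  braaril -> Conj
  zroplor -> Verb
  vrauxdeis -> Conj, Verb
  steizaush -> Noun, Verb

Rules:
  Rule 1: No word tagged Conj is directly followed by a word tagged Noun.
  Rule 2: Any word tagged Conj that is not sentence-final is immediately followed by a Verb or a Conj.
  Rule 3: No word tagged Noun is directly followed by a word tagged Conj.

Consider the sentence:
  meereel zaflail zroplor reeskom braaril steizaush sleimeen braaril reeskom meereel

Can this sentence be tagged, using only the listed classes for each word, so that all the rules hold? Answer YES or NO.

NO

Candidates per position — 1:meereel {Prep,Verb}; 2:zaflail {Noun,Verb}; 3:zroplor {Verb}; 4:reeskom {Prep}; 5:braaril {Conj}; 6:steizaush {Noun,Verb}; 7:sleimeen {Conj,Noun}; 8:braaril {Conj}; 9:reeskom {Prep}; 10:meereel {Prep,Verb}.
Rule 2 cannot be satisfied by any choice of tags from the lexicon.
So there is no consistent tagging.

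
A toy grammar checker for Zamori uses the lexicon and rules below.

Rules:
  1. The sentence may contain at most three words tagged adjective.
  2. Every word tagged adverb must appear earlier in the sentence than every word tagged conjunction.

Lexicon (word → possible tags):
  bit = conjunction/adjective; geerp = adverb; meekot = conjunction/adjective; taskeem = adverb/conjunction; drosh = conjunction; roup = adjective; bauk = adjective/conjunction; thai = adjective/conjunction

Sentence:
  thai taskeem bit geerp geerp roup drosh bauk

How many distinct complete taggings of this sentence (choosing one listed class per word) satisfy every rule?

1

Candidates per position — 1:thai {adjective,conjunction}; 2:taskeem {adverb,conjunction}; 3:bit {conjunction,adjective}; 4:geerp {adverb}; 5:geerp {adverb}; 6:roup {adjective}; 7:drosh {conjunction}; 8:bauk {adjective,conjunction}.
There are 16 candidate sequences in total.
The sequences that satisfy every rule: adjective adverb adjective adverb adverb adjective conjunction conjunction.
Count = 1.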